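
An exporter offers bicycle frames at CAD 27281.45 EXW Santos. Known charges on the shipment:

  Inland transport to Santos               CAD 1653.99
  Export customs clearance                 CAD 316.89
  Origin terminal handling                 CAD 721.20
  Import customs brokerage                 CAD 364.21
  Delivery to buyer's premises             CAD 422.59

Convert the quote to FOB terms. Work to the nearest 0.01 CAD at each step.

Not relevant to the conversion: delivery, brokerage — on the buyer under both terms; not part of either seller's price.
From EXW to FOB, the seller additionally bears: inland to port, export clearance, origin terminal.
FOB price = 27281.45 + 1653.99 + 316.89 + 721.20 = 29973.53

FOB price: CAD 29973.53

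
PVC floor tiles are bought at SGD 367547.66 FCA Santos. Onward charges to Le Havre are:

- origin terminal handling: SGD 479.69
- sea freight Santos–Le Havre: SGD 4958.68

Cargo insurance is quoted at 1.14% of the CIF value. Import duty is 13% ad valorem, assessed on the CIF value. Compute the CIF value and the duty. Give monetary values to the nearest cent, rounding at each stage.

CIF value: SGD 377287.10; import duty: SGD 49047.32

Let C be the CIF value. C = FCA price + pre-shipment costs + freight + 1.14% × C
C − 1.14% × C = 367547.66 + 479.69 + 4958.68
0.9886 × C = 372986.03
C = 372986.03 / 0.9886 = 377287.10
Insurance premium = 1.14% × 377287.10 = 4301.07
Import duty = 377287.10 × 13% = 49047.32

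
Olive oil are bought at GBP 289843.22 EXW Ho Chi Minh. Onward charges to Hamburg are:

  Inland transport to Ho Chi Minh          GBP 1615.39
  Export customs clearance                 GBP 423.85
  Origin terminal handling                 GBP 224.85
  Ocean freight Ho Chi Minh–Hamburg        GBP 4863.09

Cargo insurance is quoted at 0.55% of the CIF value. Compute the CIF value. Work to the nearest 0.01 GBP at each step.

Let C be the CIF value. C = EXW price + pre-shipment costs + freight + 0.55% × C
C − 0.55% × C = 289843.22 + 1615.39 + 423.85 + 224.85 + 4863.09
0.9945 × C = 296970.40
C = 296970.40 / 0.9945 = 298612.77
Insurance premium = 0.55% × 298612.77 = 1642.37

CIF value: GBP 298612.77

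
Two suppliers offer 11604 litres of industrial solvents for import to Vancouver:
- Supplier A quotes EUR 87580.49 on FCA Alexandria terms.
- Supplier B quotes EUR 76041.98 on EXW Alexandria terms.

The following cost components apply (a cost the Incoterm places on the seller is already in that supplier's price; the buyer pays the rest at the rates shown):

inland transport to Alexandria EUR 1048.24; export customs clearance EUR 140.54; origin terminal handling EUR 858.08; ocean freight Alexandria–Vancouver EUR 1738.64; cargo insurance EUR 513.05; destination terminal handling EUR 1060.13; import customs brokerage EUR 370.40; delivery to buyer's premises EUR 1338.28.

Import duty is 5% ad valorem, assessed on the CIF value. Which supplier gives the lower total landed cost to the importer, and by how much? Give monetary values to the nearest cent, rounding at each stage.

Supplier A (FCA):
CIF value = FCA price + origin terminal + freight + insurance = 87580.49 + 858.08 + 1738.64 + 513.05 = 90690.26
Import duty = 90690.26 × 5% = 4534.51
Buyer bears (A): 858.08 + 1738.64 + 513.05 + 1060.13 + 370.40 + 1338.28 = 5878.58
Landed cost (A) = invoice 87580.49 + 5878.58 + duty 4534.51 = 97993.58
Supplier B (EXW):
CIF value = EXW price + inland to port + export clearance + origin terminal + freight + insurance = 76041.98 + 1048.24 + 140.54 + 858.08 + 1738.64 + 513.05 = 80340.53
Import duty = 80340.53 × 5% = 4017.03
Buyer bears (B): 1048.24 + 140.54 + 858.08 + 1738.64 + 513.05 + 1060.13 + 370.40 + 1338.28 = 7067.36
Landed cost (B) = invoice 76041.98 + 7067.36 + duty 4017.03 = 87126.37
Difference = |97993.58 − 87126.37| = 10867.21

Supplier B is cheaper by EUR 10867.21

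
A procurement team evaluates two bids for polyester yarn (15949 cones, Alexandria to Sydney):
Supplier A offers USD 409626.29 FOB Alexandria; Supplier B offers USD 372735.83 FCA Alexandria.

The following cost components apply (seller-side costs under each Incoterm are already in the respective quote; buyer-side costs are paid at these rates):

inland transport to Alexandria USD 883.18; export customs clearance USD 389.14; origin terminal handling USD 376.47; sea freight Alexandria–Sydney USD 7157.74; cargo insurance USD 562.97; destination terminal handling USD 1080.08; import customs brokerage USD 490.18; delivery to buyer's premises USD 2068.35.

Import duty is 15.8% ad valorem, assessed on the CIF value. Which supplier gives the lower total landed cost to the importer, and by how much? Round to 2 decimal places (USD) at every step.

Supplier A (FOB):
CIF value = FOB price + freight + insurance = 409626.29 + 7157.74 + 562.97 = 417347.00
Import duty = 417347.00 × 15.8% = 65940.83
Buyer bears (A): 7157.74 + 562.97 + 1080.08 + 490.18 + 2068.35 = 11359.32
Landed cost (A) = invoice 409626.29 + 11359.32 + duty 65940.83 = 486926.44
Supplier B (FCA):
CIF value = FCA price + origin terminal + freight + insurance = 372735.83 + 376.47 + 7157.74 + 562.97 = 380833.01
Import duty = 380833.01 × 15.8% = 60171.62
Buyer bears (B): 376.47 + 7157.74 + 562.97 + 1080.08 + 490.18 + 2068.35 = 11735.79
Landed cost (B) = invoice 372735.83 + 11735.79 + duty 60171.62 = 444643.24
Difference = |486926.44 − 444643.24| = 42283.20

Supplier B is cheaper by USD 42283.20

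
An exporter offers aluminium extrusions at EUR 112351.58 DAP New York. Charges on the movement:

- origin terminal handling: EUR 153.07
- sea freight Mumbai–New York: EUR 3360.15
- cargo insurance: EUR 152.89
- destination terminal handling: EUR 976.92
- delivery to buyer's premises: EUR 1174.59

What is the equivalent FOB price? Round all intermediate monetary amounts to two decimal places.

FOB price: EUR 106687.03

Not relevant to the conversion: origin terminal — on the seller under both DAP and FOB; already in the DAP price and stays in the FOB price.
From DAP to FOB, the seller no longer bears: freight, insurance, destination terminal, delivery.
FOB price = 112351.58 − 3360.15 − 152.89 − 976.92 − 1174.59 = 106687.03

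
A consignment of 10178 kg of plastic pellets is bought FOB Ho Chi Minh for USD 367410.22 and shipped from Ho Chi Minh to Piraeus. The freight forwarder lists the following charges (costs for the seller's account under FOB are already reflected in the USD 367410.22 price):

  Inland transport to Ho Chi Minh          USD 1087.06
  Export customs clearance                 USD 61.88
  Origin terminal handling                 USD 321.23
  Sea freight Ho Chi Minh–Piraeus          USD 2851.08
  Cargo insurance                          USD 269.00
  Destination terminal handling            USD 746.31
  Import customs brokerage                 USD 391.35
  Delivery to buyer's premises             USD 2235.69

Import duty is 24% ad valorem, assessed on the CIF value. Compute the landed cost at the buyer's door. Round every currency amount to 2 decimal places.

FOB: the seller bears costs until goods are on board at the origin port; the buyer bears freight, insurance and all costs thereafter.
Already in the invoice (seller's account under FOB): inland to port, export clearance, origin terminal — exclude.
CIF value = FOB price + freight + insurance = 367410.22 + 2851.08 + 269.00 = 370530.30
Import duty = 370530.30 × 24% = 88927.27
Buyer bears: freight 2851.08 + insurance 269.00 + destination terminal 746.31 + brokerage 391.35 + delivery 2235.69 + duty 88927.27 = 95420.70
Landed cost = invoice 367410.22 + 95420.70 = 462830.92

Total landed cost: USD 462830.92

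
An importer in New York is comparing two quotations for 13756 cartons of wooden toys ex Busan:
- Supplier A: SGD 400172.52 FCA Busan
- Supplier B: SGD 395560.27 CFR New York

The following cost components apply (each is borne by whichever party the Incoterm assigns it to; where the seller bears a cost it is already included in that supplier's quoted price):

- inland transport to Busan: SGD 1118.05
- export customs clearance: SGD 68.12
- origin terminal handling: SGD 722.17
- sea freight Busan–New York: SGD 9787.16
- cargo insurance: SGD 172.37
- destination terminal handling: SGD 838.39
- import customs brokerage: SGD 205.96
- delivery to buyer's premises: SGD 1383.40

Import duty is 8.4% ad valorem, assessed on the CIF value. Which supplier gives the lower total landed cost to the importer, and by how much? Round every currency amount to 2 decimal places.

Supplier B is cheaper by SGD 16391.79

Supplier A (FCA):
CIF value = FCA price + origin terminal + freight + insurance = 400172.52 + 722.17 + 9787.16 + 172.37 = 410854.22
Import duty = 410854.22 × 8.4% = 34511.75
Buyer bears (A): 722.17 + 9787.16 + 172.37 + 838.39 + 205.96 + 1383.40 = 13109.45
Landed cost (A) = invoice 400172.52 + 13109.45 + duty 34511.75 = 447793.72
Supplier B (CFR):
CIF value = CFR price + insurance = 395560.27 + 172.37 = 395732.64
Import duty = 395732.64 × 8.4% = 33241.54
Buyer bears (B): 172.37 + 838.39 + 205.96 + 1383.40 = 2600.12
Landed cost (B) = invoice 395560.27 + 2600.12 + duty 33241.54 = 431401.93
Difference = |447793.72 − 431401.93| = 16391.79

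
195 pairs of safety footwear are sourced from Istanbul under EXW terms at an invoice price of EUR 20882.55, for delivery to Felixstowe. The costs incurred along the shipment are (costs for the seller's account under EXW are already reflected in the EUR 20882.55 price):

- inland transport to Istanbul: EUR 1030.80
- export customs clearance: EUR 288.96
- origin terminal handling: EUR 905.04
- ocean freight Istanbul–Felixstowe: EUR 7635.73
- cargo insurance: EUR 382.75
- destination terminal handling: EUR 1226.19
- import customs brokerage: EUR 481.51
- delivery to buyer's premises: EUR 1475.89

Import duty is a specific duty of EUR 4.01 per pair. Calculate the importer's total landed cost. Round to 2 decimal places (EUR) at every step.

EXW: the seller makes goods available at their premises; the buyer bears all onward costs.
CIF value = EXW price + inland to port + export clearance + origin terminal + freight + insurance = 20882.55 + 1030.80 + 288.96 + 905.04 + 7635.73 + 382.75 = 31125.83
Import duty = 195 × 4.01 = 781.95
Buyer bears: inland to port 1030.80 + export clearance 288.96 + origin terminal 905.04 + freight 7635.73 + insurance 382.75 + destination terminal 1226.19 + brokerage 481.51 + delivery 1475.89 + duty 781.95 = 14208.82
Landed cost = invoice 20882.55 + 14208.82 = 35091.37

Total landed cost: EUR 35091.37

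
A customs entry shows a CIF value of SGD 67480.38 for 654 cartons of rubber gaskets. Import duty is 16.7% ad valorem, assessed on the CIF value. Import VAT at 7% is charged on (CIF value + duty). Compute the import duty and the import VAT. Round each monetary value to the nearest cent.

Import duty: SGD 11269.22; import VAT: SGD 5512.47

Import duty = 67480.38 × 16.7% = 11269.22
VAT base = CIF + duty = 67480.38 + 11269.22 = 78749.60
Import VAT = 78749.60 × 7% = 5512.47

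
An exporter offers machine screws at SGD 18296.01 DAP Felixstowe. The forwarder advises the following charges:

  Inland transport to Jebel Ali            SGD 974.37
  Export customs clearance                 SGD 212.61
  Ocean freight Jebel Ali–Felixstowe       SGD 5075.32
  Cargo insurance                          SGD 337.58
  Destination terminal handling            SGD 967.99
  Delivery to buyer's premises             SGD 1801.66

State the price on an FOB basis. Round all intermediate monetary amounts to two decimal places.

FOB price: SGD 10113.46

Not relevant to the conversion: inland to port, export clearance — on the seller under both DAP and FOB; already in the DAP price and stays in the FOB price.
From DAP to FOB, the seller no longer bears: freight, insurance, destination terminal, delivery.
FOB price = 18296.01 − 5075.32 − 337.58 − 967.99 − 1801.66 = 10113.46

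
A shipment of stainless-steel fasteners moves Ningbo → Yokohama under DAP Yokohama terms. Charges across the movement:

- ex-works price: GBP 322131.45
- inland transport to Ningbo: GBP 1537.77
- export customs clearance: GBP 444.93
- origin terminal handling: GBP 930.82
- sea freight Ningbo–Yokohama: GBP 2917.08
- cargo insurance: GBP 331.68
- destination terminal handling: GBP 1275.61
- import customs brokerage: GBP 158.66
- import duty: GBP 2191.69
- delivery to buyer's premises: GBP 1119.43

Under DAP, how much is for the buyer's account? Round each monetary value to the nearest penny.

DAP: the seller bears all costs to the named destination except import duty and clearance.
Seller's account: goods 322131.45 + inland to port 1537.77 + export clearance 444.93 + origin terminal 930.82 + freight 2917.08 + insurance 331.68 + destination terminal 1275.61 + delivery 1119.43 = 330688.77
Buyer's account: brokerage 158.66 + duty 2191.69 = 2350.35

Buyer's account: GBP 2350.35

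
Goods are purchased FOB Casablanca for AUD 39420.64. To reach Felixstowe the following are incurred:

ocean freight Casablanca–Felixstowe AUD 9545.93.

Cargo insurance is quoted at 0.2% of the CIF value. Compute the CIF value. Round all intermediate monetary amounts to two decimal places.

CIF value: AUD 49064.70

Let C be the CIF value. C = FOB price + freight + 0.2% × C
C − 0.2% × C = 39420.64 + 9545.93
0.998 × C = 48966.57
C = 48966.57 / 0.998 = 49064.70
Insurance premium = 0.2% × 49064.70 = 98.13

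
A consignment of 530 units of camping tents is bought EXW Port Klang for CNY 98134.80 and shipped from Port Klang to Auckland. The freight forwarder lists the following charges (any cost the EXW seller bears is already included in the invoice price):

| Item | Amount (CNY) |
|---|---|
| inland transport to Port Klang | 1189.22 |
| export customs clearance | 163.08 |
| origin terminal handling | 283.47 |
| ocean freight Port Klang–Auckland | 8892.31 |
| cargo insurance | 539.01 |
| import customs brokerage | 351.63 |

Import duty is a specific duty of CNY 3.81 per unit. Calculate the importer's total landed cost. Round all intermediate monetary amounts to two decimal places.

Total landed cost: CNY 111572.82

EXW: the seller makes goods available at their premises; the buyer bears all onward costs.
CIF value = EXW price + inland to port + export clearance + origin terminal + freight + insurance = 98134.80 + 1189.22 + 163.08 + 283.47 + 8892.31 + 539.01 = 109201.89
Import duty = 530 × 3.81 = 2019.30
Buyer bears: inland to port 1189.22 + export clearance 163.08 + origin terminal 283.47 + freight 8892.31 + insurance 539.01 + brokerage 351.63 + duty 2019.30 = 13438.02
Landed cost = invoice 98134.80 + 13438.02 = 111572.82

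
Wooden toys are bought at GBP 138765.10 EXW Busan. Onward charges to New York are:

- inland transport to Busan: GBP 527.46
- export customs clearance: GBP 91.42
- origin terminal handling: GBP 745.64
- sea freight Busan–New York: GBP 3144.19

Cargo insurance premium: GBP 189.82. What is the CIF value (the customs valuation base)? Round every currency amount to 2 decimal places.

CIF value: GBP 143463.63

CIF = EXW price + pre-shipment costs + freight + insurance
CIF = 138765.10 + 527.46 + 91.42 + 745.64 + 3144.19 + 189.82 = 143463.63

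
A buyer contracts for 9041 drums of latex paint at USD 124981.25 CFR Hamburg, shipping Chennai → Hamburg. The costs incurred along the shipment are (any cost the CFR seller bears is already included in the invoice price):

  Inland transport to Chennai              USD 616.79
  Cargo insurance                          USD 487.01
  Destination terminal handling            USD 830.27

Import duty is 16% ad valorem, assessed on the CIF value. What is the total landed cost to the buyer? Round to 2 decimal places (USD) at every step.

Total landed cost: USD 146373.45

CFR: the seller pays costs through ocean freight to the destination port, but not insurance.
Already in the invoice (seller's account under CFR): inland to port — exclude.
CIF value = CFR price + insurance = 124981.25 + 487.01 = 125468.26
Import duty = 125468.26 × 16% = 20074.92
Buyer bears: insurance 487.01 + destination terminal 830.27 + duty 20074.92 = 21392.20
Landed cost = invoice 124981.25 + 21392.20 = 146373.45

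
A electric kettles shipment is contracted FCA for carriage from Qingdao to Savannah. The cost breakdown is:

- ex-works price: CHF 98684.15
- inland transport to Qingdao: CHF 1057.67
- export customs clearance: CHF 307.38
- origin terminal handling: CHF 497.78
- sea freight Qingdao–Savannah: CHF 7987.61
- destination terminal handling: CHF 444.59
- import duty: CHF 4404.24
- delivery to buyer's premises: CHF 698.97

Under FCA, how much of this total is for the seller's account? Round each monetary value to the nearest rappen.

FCA: the seller delivers export-cleared goods to the carrier; the buyer bears costs from that point.
Seller's account: goods 98684.15 + inland to port 1057.67 + export clearance 307.38 = 100049.20
Buyer's account: origin terminal 497.78 + freight 7987.61 + destination terminal 444.59 + duty 4404.24 + delivery 698.97 = 14033.19

Seller's account: CHF 100049.20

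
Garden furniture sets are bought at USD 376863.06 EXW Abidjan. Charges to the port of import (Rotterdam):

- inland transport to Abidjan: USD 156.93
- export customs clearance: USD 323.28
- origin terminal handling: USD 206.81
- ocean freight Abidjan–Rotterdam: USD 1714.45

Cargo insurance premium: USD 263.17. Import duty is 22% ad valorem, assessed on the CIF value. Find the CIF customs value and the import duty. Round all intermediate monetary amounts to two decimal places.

CIF = EXW price + pre-shipment costs + freight + insurance
CIF = 376863.06 + 156.93 + 323.28 + 206.81 + 1714.45 + 263.17 = 379527.70
Import duty = 379527.70 × 22% = 83496.09

CIF value: USD 379527.70; import duty: USD 83496.09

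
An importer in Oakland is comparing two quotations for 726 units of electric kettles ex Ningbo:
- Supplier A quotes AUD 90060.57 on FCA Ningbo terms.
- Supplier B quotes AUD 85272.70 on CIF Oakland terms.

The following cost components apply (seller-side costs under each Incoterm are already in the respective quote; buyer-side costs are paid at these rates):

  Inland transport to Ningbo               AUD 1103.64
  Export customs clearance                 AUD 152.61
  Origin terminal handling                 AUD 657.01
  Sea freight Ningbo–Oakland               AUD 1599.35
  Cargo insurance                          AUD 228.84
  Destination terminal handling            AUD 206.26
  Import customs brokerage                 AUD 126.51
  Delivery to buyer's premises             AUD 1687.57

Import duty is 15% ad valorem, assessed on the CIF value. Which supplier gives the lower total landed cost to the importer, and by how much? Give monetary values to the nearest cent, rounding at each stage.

Supplier A (FCA):
CIF value = FCA price + origin terminal + freight + insurance = 90060.57 + 657.01 + 1599.35 + 228.84 = 92545.77
Import duty = 92545.77 × 15% = 13881.87
Buyer bears (A): 657.01 + 1599.35 + 228.84 + 206.26 + 126.51 + 1687.57 = 4505.54
Landed cost (A) = invoice 90060.57 + 4505.54 + duty 13881.87 = 108447.98
Supplier B (CIF):
The CIF price already equals the CIF value: 85272.70
Import duty = 85272.70 × 15% = 12790.91
Buyer bears (B): 206.26 + 126.51 + 1687.57 = 2020.34
Landed cost (B) = invoice 85272.70 + 2020.34 + duty 12790.91 = 100083.95
Difference = |108447.98 − 100083.95| = 8364.03

Supplier B is cheaper by AUD 8364.03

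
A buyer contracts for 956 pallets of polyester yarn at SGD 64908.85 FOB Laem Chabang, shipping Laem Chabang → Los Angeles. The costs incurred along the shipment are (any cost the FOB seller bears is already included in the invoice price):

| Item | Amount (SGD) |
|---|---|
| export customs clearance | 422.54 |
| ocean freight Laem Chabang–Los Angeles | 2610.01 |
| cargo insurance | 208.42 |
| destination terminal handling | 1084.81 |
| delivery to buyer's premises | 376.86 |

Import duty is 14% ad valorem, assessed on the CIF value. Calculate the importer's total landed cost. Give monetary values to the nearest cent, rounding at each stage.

Total landed cost: SGD 78670.77

FOB: the seller bears costs until goods are on board at the origin port; the buyer bears freight, insurance and all costs thereafter.
Already in the invoice (seller's account under FOB): export clearance — exclude.
CIF value = FOB price + freight + insurance = 64908.85 + 2610.01 + 208.42 = 67727.28
Import duty = 67727.28 × 14% = 9481.82
Buyer bears: freight 2610.01 + insurance 208.42 + destination terminal 1084.81 + delivery 376.86 + duty 9481.82 = 13761.92
Landed cost = invoice 64908.85 + 13761.92 = 78670.77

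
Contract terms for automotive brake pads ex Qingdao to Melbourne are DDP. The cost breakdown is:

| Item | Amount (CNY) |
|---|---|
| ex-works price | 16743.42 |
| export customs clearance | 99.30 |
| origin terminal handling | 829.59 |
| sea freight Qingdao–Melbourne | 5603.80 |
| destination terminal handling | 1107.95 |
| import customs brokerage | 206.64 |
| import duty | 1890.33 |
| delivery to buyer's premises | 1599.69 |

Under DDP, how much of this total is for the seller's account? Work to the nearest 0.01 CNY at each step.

Seller's account: CNY 28080.72

DDP: the seller bears all costs including import duty.
Seller's account: goods 16743.42 + export clearance 99.30 + origin terminal 829.59 + freight 5603.80 + destination terminal 1107.95 + brokerage 206.64 + duty 1890.33 + delivery 1599.69 = 28080.72
Buyer's account: 0.00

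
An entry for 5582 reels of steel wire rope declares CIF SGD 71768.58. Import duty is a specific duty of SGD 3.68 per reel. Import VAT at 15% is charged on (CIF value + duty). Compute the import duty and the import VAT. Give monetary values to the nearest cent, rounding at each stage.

Import duty = 5582 × 3.68 = 20541.76
VAT base = CIF + duty = 71768.58 + 20541.76 = 92310.34
Import VAT = 92310.34 × 15% = 13846.55

Import duty: SGD 20541.76; import VAT: SGD 13846.55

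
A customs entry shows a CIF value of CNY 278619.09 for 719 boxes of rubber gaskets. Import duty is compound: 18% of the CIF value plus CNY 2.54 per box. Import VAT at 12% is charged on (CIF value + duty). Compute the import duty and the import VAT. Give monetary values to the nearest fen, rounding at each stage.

Import duty: CNY 51977.70; import VAT: CNY 39671.61

Ad valorem component: 278619.09 × 18% = 50151.44
Specific component: 719 × 2.54 = 1826.26
Import duty = 50151.44 + 1826.26 = 51977.70
VAT base = CIF + duty = 278619.09 + 51977.70 = 330596.79
Import VAT = 330596.79 × 12% = 39671.61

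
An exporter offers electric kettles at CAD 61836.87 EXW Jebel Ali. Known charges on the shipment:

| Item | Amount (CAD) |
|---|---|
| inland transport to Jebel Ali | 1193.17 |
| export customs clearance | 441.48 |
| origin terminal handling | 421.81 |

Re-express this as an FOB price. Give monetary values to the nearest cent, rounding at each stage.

FOB price: CAD 63893.33

From EXW to FOB, the seller additionally bears: inland to port, export clearance, origin terminal.
FOB price = 61836.87 + 1193.17 + 441.48 + 421.81 = 63893.33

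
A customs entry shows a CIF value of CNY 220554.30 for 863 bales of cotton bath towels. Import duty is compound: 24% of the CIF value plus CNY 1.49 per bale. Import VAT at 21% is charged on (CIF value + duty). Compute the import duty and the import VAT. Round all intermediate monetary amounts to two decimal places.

Import duty: CNY 54218.90; import VAT: CNY 57702.37

Ad valorem component: 220554.30 × 24% = 52933.03
Specific component: 863 × 1.49 = 1285.87
Import duty = 52933.03 + 1285.87 = 54218.90
VAT base = CIF + duty = 220554.30 + 54218.90 = 274773.20
Import VAT = 274773.20 × 21% = 57702.37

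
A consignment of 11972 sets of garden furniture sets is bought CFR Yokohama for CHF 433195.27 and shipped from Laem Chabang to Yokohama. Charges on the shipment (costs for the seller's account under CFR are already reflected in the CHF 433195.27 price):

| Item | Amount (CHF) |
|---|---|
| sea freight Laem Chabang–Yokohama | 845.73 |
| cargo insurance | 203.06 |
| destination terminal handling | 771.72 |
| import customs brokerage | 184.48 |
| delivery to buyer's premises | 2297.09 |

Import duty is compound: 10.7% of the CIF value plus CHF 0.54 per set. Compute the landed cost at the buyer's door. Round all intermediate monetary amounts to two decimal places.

CFR: the seller pays costs through ocean freight to the destination port, but not insurance.
Already in the invoice (seller's account under CFR): freight — exclude.
CIF value = CFR price + insurance = 433195.27 + 203.06 = 433398.33
Ad valorem component: 433398.33 × 10.7% = 46373.62
Specific component: 11972 × 0.54 = 6464.88
Import duty = 46373.62 + 6464.88 = 52838.50
Buyer bears: insurance 203.06 + destination terminal 771.72 + brokerage 184.48 + delivery 2297.09 + duty 52838.50 = 56294.85
Landed cost = invoice 433195.27 + 56294.85 = 489490.12

Total landed cost: CHF 489490.12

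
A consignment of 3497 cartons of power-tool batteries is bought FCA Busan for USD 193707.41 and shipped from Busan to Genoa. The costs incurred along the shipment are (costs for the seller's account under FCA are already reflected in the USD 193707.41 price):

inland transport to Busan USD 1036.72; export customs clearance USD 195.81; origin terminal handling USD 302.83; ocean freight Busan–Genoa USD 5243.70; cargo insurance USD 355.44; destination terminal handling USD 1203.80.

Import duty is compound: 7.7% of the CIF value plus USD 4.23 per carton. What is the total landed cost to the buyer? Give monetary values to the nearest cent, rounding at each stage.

Total landed cost: USD 230975.41

FCA: the seller delivers export-cleared goods to the carrier; the buyer bears costs from that point.
Already in the invoice (seller's account under FCA): inland to port, export clearance — exclude.
CIF value = FCA price + origin terminal + freight + insurance = 193707.41 + 302.83 + 5243.70 + 355.44 = 199609.38
Ad valorem component: 199609.38 × 7.7% = 15369.92
Specific component: 3497 × 4.23 = 14792.31
Import duty = 15369.92 + 14792.31 = 30162.23
Buyer bears: origin terminal 302.83 + freight 5243.70 + insurance 355.44 + destination terminal 1203.80 + duty 30162.23 = 37268.00
Landed cost = invoice 193707.41 + 37268.00 = 230975.41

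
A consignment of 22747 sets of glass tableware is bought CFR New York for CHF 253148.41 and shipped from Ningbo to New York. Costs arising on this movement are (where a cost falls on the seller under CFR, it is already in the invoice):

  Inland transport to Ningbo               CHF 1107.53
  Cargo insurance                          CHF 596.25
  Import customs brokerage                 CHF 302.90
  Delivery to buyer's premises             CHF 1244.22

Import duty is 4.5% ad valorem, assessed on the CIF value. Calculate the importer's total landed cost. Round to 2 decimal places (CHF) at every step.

Total landed cost: CHF 266710.29

CFR: the seller pays costs through ocean freight to the destination port, but not insurance.
Already in the invoice (seller's account under CFR): inland to port — exclude.
CIF value = CFR price + insurance = 253148.41 + 596.25 = 253744.66
Import duty = 253744.66 × 4.5% = 11418.51
Buyer bears: insurance 596.25 + brokerage 302.90 + delivery 1244.22 + duty 11418.51 = 13561.88
Landed cost = invoice 253148.41 + 13561.88 = 266710.29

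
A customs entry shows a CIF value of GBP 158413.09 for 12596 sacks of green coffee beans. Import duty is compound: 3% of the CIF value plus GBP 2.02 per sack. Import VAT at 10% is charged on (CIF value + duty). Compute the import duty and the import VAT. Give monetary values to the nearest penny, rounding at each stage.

Import duty: GBP 30196.31; import VAT: GBP 18860.94

Ad valorem component: 158413.09 × 3% = 4752.39
Specific component: 12596 × 2.02 = 25443.92
Import duty = 4752.39 + 25443.92 = 30196.31
VAT base = CIF + duty = 158413.09 + 30196.31 = 188609.40
Import VAT = 188609.40 × 10% = 18860.94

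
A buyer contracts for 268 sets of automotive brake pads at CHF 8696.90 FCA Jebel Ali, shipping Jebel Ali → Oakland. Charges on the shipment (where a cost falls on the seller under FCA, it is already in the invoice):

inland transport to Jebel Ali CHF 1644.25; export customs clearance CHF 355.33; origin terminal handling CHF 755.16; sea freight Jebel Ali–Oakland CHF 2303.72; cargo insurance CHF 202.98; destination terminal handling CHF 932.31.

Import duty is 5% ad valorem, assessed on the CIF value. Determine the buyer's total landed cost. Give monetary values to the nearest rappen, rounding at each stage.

FCA: the seller delivers export-cleared goods to the carrier; the buyer bears costs from that point.
Already in the invoice (seller's account under FCA): inland to port, export clearance — exclude.
CIF value = FCA price + origin terminal + freight + insurance = 8696.90 + 755.16 + 2303.72 + 202.98 = 11958.76
Import duty = 11958.76 × 5% = 597.94
Buyer bears: origin terminal 755.16 + freight 2303.72 + insurance 202.98 + destination terminal 932.31 + duty 597.94 = 4792.11
Landed cost = invoice 8696.90 + 4792.11 = 13489.01

Total landed cost: CHF 13489.01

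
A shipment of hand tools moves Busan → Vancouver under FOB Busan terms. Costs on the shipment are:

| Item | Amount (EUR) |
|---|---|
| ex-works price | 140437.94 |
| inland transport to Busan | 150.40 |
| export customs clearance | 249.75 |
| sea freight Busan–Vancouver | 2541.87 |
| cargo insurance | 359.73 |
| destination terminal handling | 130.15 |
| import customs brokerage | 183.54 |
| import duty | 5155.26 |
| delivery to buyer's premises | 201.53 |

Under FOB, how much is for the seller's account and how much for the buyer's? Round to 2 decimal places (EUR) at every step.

Seller: EUR 140838.09; buyer: EUR 8572.08

FOB: the seller bears costs until goods are on board at the origin port; the buyer bears freight, insurance and all costs thereafter.
Seller's account: goods 140437.94 + inland to port 150.40 + export clearance 249.75 = 140838.09
Buyer's account: freight 2541.87 + insurance 359.73 + destination terminal 130.15 + brokerage 183.54 + duty 5155.26 + delivery 201.53 = 8572.08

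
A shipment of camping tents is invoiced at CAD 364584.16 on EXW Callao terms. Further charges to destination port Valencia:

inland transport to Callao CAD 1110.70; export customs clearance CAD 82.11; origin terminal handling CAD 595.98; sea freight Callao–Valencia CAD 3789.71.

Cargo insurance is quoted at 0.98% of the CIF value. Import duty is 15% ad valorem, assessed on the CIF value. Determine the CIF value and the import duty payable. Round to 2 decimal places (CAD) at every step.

Let C be the CIF value. C = EXW price + pre-shipment costs + freight + 0.98% × C
C − 0.98% × C = 364584.16 + 1110.70 + 82.11 + 595.98 + 3789.71
0.9902 × C = 370162.66
C = 370162.66 / 0.9902 = 373826.16
Insurance premium = 0.98% × 373826.16 = 3663.50
Import duty = 373826.16 × 15% = 56073.92

CIF value: CAD 373826.16; import duty: CAD 56073.92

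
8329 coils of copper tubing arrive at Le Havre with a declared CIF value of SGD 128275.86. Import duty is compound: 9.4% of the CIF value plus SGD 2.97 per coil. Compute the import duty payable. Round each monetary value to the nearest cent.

Ad valorem component: 128275.86 × 9.4% = 12057.93
Specific component: 8329 × 2.97 = 24737.13
Import duty = 12057.93 + 24737.13 = 36795.06

Import duty: SGD 36795.06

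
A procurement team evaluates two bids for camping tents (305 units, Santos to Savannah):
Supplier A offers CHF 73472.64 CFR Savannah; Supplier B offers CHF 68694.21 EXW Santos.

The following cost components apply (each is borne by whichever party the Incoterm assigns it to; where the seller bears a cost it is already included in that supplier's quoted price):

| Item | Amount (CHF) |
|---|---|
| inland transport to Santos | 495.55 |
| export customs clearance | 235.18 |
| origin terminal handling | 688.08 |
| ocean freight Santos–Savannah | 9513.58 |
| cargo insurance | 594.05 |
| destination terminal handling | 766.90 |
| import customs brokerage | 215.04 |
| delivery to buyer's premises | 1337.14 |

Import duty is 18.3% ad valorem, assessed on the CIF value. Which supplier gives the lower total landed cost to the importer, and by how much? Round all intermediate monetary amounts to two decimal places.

Supplier A (CFR):
CIF value = CFR price + insurance = 73472.64 + 594.05 = 74066.69
Import duty = 74066.69 × 18.3% = 13554.20
Buyer bears (A): 594.05 + 766.90 + 215.04 + 1337.14 = 2913.13
Landed cost (A) = invoice 73472.64 + 2913.13 + duty 13554.20 = 89939.97
Supplier B (EXW):
CIF value = EXW price + inland to port + export clearance + origin terminal + freight + insurance = 68694.21 + 495.55 + 235.18 + 688.08 + 9513.58 + 594.05 = 80220.65
Import duty = 80220.65 × 18.3% = 14680.38
Buyer bears (B): 495.55 + 235.18 + 688.08 + 9513.58 + 594.05 + 766.90 + 215.04 + 1337.14 = 13845.52
Landed cost (B) = invoice 68694.21 + 13845.52 + duty 14680.38 = 97220.11
Difference = |89939.97 − 97220.11| = 7280.14

Supplier A is cheaper by CHF 7280.14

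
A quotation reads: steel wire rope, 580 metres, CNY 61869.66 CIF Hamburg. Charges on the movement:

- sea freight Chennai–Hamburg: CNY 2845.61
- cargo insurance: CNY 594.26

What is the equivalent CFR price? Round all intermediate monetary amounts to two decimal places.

Not relevant to the conversion: freight — on the seller under both CIF and CFR; already in the CIF price and stays in the CFR price.
From CIF to CFR, the seller no longer bears: insurance.
CFR price = 61869.66 − 594.26 = 61275.40

CFR price: CNY 61275.40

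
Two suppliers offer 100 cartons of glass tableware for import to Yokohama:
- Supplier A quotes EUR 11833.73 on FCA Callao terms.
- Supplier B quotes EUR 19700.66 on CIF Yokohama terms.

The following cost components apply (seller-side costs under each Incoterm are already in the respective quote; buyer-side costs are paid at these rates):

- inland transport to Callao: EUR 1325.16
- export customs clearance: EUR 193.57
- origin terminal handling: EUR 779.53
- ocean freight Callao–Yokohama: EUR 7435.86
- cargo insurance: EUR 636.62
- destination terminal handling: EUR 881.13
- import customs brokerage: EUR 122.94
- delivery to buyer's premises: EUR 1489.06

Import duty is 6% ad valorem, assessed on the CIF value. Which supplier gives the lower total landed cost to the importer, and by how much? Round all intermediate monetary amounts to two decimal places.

Supplier A (FCA):
CIF value = FCA price + origin terminal + freight + insurance = 11833.73 + 779.53 + 7435.86 + 636.62 = 20685.74
Import duty = 20685.74 × 6% = 1241.14
Buyer bears (A): 779.53 + 7435.86 + 636.62 + 881.13 + 122.94 + 1489.06 = 11345.14
Landed cost (A) = invoice 11833.73 + 11345.14 + duty 1241.14 = 24420.01
Supplier B (CIF):
The CIF price already equals the CIF value: 19700.66
Import duty = 19700.66 × 6% = 1182.04
Buyer bears (B): 881.13 + 122.94 + 1489.06 = 2493.13
Landed cost (B) = invoice 19700.66 + 2493.13 + duty 1182.04 = 23375.83
Difference = |24420.01 − 23375.83| = 1044.18

Supplier B is cheaper by EUR 1044.18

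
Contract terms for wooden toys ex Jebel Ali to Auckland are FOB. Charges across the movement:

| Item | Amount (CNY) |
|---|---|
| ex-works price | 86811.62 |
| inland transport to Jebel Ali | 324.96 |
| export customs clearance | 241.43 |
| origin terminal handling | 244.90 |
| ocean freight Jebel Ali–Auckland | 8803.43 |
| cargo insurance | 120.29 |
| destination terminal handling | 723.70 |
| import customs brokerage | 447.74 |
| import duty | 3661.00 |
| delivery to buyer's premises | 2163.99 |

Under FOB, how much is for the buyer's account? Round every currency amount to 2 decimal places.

FOB: the seller bears costs until goods are on board at the origin port; the buyer bears freight, insurance and all costs thereafter.
Seller's account: goods 86811.62 + inland to port 324.96 + export clearance 241.43 + origin terminal 244.90 = 87622.91
Buyer's account: freight 8803.43 + insurance 120.29 + destination terminal 723.70 + brokerage 447.74 + duty 3661.00 + delivery 2163.99 = 15920.15

Buyer's account: CNY 15920.15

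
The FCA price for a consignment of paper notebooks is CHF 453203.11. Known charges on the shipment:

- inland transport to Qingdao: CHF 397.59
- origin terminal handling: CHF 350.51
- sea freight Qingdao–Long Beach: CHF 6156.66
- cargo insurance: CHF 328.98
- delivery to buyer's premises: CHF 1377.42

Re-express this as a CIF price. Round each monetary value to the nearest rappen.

Not relevant to the conversion: inland to port — on the seller under both FCA and CIF; already in the FCA price and stays in the CIF price. delivery — on the buyer under both terms; not part of either seller's price.
From FCA to CIF, the seller additionally bears: origin terminal, freight, insurance.
CIF price = 453203.11 + 350.51 + 6156.66 + 328.98 = 460039.26

CIF price: CHF 460039.26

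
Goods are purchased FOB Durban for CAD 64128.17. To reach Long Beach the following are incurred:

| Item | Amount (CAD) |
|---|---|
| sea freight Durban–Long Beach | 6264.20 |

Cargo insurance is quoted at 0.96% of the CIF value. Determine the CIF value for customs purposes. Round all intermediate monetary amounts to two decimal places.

Let C be the CIF value. C = FOB price + freight + 0.96% × C
C − 0.96% × C = 64128.17 + 6264.20
0.9904 × C = 70392.37
C = 70392.37 / 0.9904 = 71074.69
Insurance premium = 0.96% × 71074.69 = 682.32

CIF value: CAD 71074.69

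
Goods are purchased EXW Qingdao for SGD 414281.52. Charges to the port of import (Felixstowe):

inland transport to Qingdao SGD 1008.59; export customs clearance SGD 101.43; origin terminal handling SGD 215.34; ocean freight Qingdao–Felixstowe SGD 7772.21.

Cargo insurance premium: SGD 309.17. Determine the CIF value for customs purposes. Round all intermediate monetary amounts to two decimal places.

CIF = EXW price + pre-shipment costs + freight + insurance
CIF = 414281.52 + 1008.59 + 101.43 + 215.34 + 7772.21 + 309.17 = 423688.26

CIF value: SGD 423688.26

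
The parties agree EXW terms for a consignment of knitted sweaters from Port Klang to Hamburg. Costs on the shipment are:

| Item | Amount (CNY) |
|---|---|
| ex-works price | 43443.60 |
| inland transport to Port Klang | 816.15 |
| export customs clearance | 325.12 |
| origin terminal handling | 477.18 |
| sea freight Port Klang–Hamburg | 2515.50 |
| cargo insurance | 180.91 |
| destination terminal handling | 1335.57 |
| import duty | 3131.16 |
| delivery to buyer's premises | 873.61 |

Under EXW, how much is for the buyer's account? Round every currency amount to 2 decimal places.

Buyer's account: CNY 9655.20

EXW: the seller makes goods available at their premises; the buyer bears all onward costs.
Seller's account: goods 43443.60 = 43443.60
Buyer's account: inland to port 816.15 + export clearance 325.12 + origin terminal 477.18 + freight 2515.50 + insurance 180.91 + destination terminal 1335.57 + duty 3131.16 + delivery 873.61 = 9655.20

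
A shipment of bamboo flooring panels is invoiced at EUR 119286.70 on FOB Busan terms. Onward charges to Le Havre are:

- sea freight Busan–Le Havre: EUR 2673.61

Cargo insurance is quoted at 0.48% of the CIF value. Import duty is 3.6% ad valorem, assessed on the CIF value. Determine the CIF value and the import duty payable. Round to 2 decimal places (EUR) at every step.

CIF value: EUR 122548.54; import duty: EUR 4411.75

Let C be the CIF value. C = FOB price + freight + 0.48% × C
C − 0.48% × C = 119286.70 + 2673.61
0.9952 × C = 121960.31
C = 121960.31 / 0.9952 = 122548.54
Insurance premium = 0.48% × 122548.54 = 588.23
Import duty = 122548.54 × 3.6% = 4411.75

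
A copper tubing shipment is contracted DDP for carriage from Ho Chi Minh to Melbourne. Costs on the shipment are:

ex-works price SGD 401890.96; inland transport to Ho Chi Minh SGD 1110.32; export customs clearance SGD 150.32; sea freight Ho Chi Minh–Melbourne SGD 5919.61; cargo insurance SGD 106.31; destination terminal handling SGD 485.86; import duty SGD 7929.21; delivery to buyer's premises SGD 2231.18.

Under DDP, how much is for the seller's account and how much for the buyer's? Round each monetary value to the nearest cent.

Seller: SGD 419823.77; buyer: SGD 0.00

DDP: the seller bears all costs including import duty.
Seller's account: goods 401890.96 + inland to port 1110.32 + export clearance 150.32 + freight 5919.61 + insurance 106.31 + destination terminal 485.86 + duty 7929.21 + delivery 2231.18 = 419823.77
Buyer's account: 0.00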